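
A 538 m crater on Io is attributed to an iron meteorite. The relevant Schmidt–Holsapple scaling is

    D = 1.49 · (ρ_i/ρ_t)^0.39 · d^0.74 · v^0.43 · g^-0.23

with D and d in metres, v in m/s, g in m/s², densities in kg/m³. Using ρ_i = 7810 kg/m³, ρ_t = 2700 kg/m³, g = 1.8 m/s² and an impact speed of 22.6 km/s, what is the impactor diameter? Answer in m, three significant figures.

d ≈ 5.79 m

Rearranging for d: d = [D / (1.49 · (7810/2700)^0.39 · 22600^0.43 · 1.8^-0.23)]^(1/0.74).
(7810/2700)^0.39 = 1.513
22600^0.43 = 74.52
1.8^-0.23 = 0.8735
Denominator = 1.49 × 1.513 × 74.52 × 0.8735 = 146.7
D / 146.7 = 538 / 146.7 = 3.667
d = 3.667^(1/0.74) = 3.667^1.3514 = 5.789 m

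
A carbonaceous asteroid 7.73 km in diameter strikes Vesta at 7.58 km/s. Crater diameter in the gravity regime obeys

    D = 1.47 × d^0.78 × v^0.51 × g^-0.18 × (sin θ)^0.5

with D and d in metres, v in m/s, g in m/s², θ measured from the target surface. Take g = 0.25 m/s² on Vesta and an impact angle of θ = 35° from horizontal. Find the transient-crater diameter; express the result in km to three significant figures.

D ≈ 147 km

In SI units: d = 7730 m, v = 7580 m/s.
d^0.78 = 7730^0.78 = 1078
v^0.51 = 7580^0.51 = 95.20
g^-0.18 = 0.25^-0.18 = 1.283
(sin 35°)^0.5 = 0.5736^0.5 = 0.7574
D = 1.47 × 1078 × 95.20 × 1.283 × 0.7574 = 1.466 × 10^5 m
   = 146.6 km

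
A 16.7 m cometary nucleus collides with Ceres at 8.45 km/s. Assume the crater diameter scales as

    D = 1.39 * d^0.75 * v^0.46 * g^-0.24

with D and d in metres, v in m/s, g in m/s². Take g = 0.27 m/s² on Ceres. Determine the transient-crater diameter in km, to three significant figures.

In SI units: v = 8450 m/s.
d^0.75 = 16.7^0.75 = 8.261
v^0.46 = 8450^0.46 = 64.03
g^-0.24 = 0.27^-0.24 = 1.369
D = 1.39 × 8.261 × 64.03 × 1.369 = 1007 m
   = 1.007 km

D ≈ 1.01 km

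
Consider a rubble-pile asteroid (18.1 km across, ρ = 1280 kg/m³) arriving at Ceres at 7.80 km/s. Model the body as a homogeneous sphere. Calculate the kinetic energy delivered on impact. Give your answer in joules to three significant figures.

d = 18100 m; v = 7800 m/s.
Mass m = (π/6) ρ d³ = (π/6) × 1280 × (18100)³ = 3.974 × 10^15 kg
E = ½ m v² = 0.5 × 3.974 × 10^15 × (7800)² = 1.209 × 10^23 J

E ≈ 1.21 × 10^23 J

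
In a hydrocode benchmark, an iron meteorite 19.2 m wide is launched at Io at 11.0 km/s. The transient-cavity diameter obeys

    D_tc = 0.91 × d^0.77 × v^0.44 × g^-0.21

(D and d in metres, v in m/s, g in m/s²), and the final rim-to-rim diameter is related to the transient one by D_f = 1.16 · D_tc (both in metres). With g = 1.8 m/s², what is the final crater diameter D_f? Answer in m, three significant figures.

v = 11000 m/s.
d^0.77 = 19.2^0.77 = 9.731
v^0.44 = 11000^0.44 = 60.01
g^-0.21 = 1.8^-0.21 = 0.8839
D_tc = 0.91 × 9.731 × 60.01 × 0.8839 = 469.7 m
D_f = 1.16 × 469.7 = 544.9 m

D_f ≈ 545 m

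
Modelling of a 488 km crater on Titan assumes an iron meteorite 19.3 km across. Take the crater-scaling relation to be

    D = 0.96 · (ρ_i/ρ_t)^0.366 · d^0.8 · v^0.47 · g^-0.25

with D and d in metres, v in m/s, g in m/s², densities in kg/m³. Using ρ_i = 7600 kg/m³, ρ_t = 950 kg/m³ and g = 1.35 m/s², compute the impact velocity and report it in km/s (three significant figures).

Rearranging for v: v = [D / (0.96 · (7600/950)^0.366 · 19300^0.8 · 1.35^-0.25)]^(1/0.47).
D = 488000 m.
(7600/950)^0.366 = 2.141
19300^0.8 = 2682
1.35^-0.25 = 0.9277
Denominator = 0.96 × 2.141 × 2682 × 0.9277 = 5114
D / 5114 = 488000 / 5114 = 95.42
v = 95.42^(1/0.47) = 95.42^2.1277 = 16296 m/s

v ≈ 16.3 km/s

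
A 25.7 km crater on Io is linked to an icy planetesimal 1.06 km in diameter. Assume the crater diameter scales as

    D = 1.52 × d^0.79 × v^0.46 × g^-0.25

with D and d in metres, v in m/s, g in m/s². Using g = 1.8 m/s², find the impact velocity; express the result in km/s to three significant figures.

Rearranging for v: v = [D / (1.52 · 1060^0.79 · 1.8^-0.25)]^(1/0.46).
D = 25700 m.
1060^0.79 = 245.5
1.8^-0.25 = 0.8633
Denominator = 1.52 × 245.5 × 0.8633 = 322.1
D / 322.1 = 25700 / 322.1 = 79.79
v = 79.79^(1/0.46) = 79.79^2.1739 = 13635 m/s

v ≈ 13.6 km/s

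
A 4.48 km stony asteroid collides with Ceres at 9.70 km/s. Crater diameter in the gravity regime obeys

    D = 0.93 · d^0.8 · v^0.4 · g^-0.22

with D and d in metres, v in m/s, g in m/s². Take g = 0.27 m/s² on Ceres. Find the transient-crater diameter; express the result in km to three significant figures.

D ≈ 40.7 km

In SI units: d = 4480 m, v = 9700 m/s.
d^0.8 = 4480^0.8 = 833.7
v^0.4 = 9700^0.4 = 39.33
g^-0.22 = 0.27^-0.22 = 1.334
D = 0.93 × 833.7 × 39.33 × 1.334 = 40679 m
   = 40.68 km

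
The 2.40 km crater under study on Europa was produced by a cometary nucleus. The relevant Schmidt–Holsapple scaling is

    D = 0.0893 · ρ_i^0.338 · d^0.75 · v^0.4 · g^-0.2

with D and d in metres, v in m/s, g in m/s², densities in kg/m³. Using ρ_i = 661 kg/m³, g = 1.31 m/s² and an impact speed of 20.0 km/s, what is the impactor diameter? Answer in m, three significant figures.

Rearranging for d: d = [D / (0.0893 · 661^0.338 · 20000^0.4 · 1.31^-0.2)]^(1/0.75).
D = 2400 m.
661^0.338 = 8.979
20000^0.4 = 52.53
1.31^-0.2 = 0.9474
Denominator = 0.0893 × 8.979 × 52.53 × 0.9474 = 39.90
D / 39.90 = 2400 / 39.90 = 60.15
d = 60.15^(1/0.75) = 60.15^1.3333 = 235.6 m

d ≈ 236 m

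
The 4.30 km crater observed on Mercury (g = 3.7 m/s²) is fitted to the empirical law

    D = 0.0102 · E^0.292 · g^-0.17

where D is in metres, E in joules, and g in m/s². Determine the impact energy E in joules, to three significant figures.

Rearranging: E = [D / (0.0102 · g^-0.17)]^(1/0.292).
D = 4300 m.
g^-0.17 = 3.7^-0.17 = 0.8006
D / (0.0102 × 0.8006) = 4300 / (8.166 × 10^-3) = 5.266 × 10^5
E = (5.266 × 10^5)^3.4247 = 3.930 × 10^19 J

E ≈ 3.93 × 10^19 J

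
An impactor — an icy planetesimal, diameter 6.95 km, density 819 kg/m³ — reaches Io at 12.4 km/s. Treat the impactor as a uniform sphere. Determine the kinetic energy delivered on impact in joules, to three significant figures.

E ≈ 1.11 × 10^22 J

d = 6950 m; v = 12400 m/s.
Mass m = (π/6) ρ d³ = (π/6) × 819 × (6950)³ = 1.440 × 10^14 kg
E = ½ m v² = 0.5 × 1.440 × 10^14 × (12400)² = 1.107 × 10^22 J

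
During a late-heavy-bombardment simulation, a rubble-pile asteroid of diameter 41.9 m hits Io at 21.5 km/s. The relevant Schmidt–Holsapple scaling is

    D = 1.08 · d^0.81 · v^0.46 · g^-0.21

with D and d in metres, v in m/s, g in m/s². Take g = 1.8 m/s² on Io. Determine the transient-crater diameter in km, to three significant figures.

D ≈ 1.94 km

In SI units: v = 21500 m/s.
d^0.81 = 41.9^0.81 = 20.61
v^0.46 = 21500^0.46 = 98.38
g^-0.21 = 1.8^-0.21 = 0.8839
D = 1.08 × 20.61 × 98.38 × 0.8839 = 1936 m
   = 1.936 km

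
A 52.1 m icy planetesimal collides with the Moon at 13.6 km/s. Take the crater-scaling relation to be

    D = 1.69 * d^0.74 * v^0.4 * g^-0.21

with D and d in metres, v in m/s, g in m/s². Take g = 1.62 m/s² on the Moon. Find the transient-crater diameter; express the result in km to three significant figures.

In SI units: v = 13600 m/s.
d^0.74 = 52.1^0.74 = 18.64
v^0.4 = 13600^0.4 = 45.02
g^-0.21 = 1.62^-0.21 = 0.9037
D = 1.69 × 18.64 × 45.02 × 0.9037 = 1282 m
   = 1.282 km

D ≈ 1.28 km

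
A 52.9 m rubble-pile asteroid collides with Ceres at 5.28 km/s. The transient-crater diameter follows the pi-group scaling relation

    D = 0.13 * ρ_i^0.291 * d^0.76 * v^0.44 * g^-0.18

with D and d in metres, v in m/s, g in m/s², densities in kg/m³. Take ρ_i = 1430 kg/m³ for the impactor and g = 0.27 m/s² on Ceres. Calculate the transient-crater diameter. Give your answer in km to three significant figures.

D ≈ 1.21 km

In SI units: v = 5280 m/s.
ρ_i^0.291 = 1430^0.291 = 8.283
d^0.76 = 52.9^0.76 = 20.41
v^0.44 = 5280^0.44 = 43.45
g^-0.18 = 0.27^-0.18 = 1.266
D = 0.13 × 8.283 × 20.41 × 43.45 × 1.266 = 1209 m
   = 1.209 km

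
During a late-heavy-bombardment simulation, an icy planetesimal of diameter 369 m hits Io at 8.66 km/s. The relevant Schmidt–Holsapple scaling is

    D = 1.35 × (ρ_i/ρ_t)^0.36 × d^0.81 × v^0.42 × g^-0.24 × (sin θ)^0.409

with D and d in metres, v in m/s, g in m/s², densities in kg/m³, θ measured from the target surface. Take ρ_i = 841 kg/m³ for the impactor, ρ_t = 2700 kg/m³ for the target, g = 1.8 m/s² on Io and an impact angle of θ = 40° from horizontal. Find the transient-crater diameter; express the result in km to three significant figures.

D ≈ 3.48 km

In SI units: v = 8660 m/s.
(ρ_i/ρ_t)^0.36 = (841/2700)^0.36 = 0.6571
d^0.81 = 369^0.81 = 120.0
v^0.42 = 8660^0.42 = 45.06
g^-0.24 = 1.8^-0.24 = 0.8684
(sin 40°)^0.409 = 0.6428^0.409 = 0.8346
D = 1.35 × 0.6571 × 120.0 × 45.06 × 0.8684 × 0.8346 = 3476 m
   = 3.476 km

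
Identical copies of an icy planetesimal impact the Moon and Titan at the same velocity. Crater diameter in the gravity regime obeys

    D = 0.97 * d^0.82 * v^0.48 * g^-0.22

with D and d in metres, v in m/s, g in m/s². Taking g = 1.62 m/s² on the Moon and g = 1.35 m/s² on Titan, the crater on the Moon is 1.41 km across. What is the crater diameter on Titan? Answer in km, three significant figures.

D ≈ 1.47 km

All impactor-dependent factors cancel in the ratio, leaving D_Titan/D_Moon = (g_Titan/g_Moon)^-0.22.
(1.35/1.62)^-0.22 = 0.8333^-0.22 = 1.041
D_Titan = 1.041 × 1.41 km = 1.47 km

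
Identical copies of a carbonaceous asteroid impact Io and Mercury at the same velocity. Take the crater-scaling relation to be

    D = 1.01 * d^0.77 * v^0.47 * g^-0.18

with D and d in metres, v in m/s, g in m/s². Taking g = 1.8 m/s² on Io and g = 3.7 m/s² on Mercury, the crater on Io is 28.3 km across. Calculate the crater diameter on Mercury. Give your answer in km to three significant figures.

All impactor-dependent factors cancel in the ratio, leaving D_Mercury/D_Io = (g_Mercury/g_Io)^-0.18.
(3.7/1.8)^-0.18 = 2.056^-0.18 = 0.8783
D_Mercury = 0.8783 × 28.3 km = 24.9 km

D ≈ 24.9 km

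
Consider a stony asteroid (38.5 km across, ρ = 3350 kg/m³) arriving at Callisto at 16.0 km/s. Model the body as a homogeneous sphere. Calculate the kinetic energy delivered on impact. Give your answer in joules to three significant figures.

d = 38500 m; v = 16000 m/s.
Mass m = (π/6) ρ d³ = (π/6) × 3350 × (38500)³ = 1.001 × 10^17 kg
E = ½ m v² = 0.5 × 1.001 × 10^17 × (16000)² = 1.281 × 10^25 J

E ≈ 1.28 × 10^25 J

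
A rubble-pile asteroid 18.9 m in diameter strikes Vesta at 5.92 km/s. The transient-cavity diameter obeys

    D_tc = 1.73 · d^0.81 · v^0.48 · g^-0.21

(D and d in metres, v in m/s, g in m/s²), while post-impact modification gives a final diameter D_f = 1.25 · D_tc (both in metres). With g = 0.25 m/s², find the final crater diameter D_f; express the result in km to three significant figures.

D_f ≈ 2.02 km

v = 5920 m/s.
d^0.81 = 18.9^0.81 = 10.81
v^0.48 = 5920^0.48 = 64.67
g^-0.21 = 0.25^-0.21 = 1.338
D_tc = 1.73 × 10.81 × 64.67 × 1.338 = 1618 m
D_f = 1.25 × 1618 = 2022 m
     = 2.022 km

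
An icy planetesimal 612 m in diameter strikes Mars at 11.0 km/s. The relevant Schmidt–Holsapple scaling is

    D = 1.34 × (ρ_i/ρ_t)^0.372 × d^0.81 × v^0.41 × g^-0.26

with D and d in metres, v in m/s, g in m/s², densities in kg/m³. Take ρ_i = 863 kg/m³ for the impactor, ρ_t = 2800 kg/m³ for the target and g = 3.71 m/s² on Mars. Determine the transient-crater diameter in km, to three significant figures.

In SI units: v = 11000 m/s.
(ρ_i/ρ_t)^0.372 = (863/2800)^0.372 = 0.6454
d^0.81 = 612^0.81 = 180.8
v^0.41 = 11000^0.41 = 45.39
g^-0.26 = 3.71^-0.26 = 0.7112
D = 1.34 × 0.6454 × 180.8 × 45.39 × 0.7112 = 5048 m
   = 5.048 km

D ≈ 5.05 km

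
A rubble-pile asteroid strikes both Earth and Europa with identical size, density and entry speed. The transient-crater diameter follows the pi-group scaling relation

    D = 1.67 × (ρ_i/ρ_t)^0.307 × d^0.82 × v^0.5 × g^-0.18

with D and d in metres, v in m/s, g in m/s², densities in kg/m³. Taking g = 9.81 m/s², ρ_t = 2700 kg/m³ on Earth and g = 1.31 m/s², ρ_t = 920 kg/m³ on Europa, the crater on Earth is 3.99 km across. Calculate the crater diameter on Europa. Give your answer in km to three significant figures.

The impactor-only factors (d, v, ρ_i) cancel in the ratio, leaving D_Europa/D_Earth = (g_Europa/g_Earth)^-0.18 · (ρ_t,Earth/ρ_t,Europa)^0.307.
(1.31/9.81)^-0.18 = 0.1335^-0.18 = 1.437
(2700/920)^0.307 = 2.935^0.307 = 1.392
Ratio = 1.437 × 1.392 = 2.000
D_Europa = 2.000 × 3.99 km = 7.98 km

D ≈ 7.98 km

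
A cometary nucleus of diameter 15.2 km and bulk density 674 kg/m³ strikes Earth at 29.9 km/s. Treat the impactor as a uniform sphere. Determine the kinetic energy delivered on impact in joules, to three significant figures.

d = 15200 m; v = 29900 m/s.
Mass m = (π/6) ρ d³ = (π/6) × 674 × (15200)³ = 1.239 × 10^15 kg
E = ½ m v² = 0.5 × 1.239 × 10^15 × (29900)² = 5.538 × 10^23 J

E ≈ 5.54 × 10^23 J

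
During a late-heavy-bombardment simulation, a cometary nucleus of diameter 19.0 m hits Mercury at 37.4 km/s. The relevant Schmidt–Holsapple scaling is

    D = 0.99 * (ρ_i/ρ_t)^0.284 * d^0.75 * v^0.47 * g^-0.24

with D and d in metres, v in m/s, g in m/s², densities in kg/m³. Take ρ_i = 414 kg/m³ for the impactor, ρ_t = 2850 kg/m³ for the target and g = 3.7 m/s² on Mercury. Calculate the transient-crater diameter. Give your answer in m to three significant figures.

D ≈ 537 m

In SI units: v = 37400 m/s.
(ρ_i/ρ_t)^0.284 = (414/2850)^0.284 = 0.5782
d^0.75 = 19^0.75 = 9.100
v^0.47 = 37400^0.47 = 141.0
g^-0.24 = 3.7^-0.24 = 0.7305
D = 0.99 × 0.5782 × 9.100 × 141.0 × 0.7305 = 536.5 m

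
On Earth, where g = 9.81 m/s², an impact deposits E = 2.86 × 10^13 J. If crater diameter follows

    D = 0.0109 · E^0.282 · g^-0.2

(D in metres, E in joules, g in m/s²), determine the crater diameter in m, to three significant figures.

E^0.282 = (2.86 × 10^13)^0.282 = 6.233 × 10^3
g^-0.2 = 9.81^-0.2 = 0.6334
D = 0.0109 × 6.233 × 10^3 × 0.6334 = 43.03 m

D ≈ 43.0 m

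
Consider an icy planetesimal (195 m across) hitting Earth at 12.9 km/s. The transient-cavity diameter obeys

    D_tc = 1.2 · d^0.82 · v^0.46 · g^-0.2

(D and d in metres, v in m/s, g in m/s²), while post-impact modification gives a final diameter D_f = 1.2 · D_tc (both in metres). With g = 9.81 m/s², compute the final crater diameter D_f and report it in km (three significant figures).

D_f ≈ 5.35 km

v = 12900 m/s.
d^0.82 = 195^0.82 = 75.48
v^0.46 = 12900^0.46 = 77.78
g^-0.2 = 9.81^-0.2 = 0.6334
D_tc = 1.2 × 75.48 × 77.78 × 0.6334 = 4462 m
D_f = 1.2 × 4462 = 5354 m
     = 5.354 km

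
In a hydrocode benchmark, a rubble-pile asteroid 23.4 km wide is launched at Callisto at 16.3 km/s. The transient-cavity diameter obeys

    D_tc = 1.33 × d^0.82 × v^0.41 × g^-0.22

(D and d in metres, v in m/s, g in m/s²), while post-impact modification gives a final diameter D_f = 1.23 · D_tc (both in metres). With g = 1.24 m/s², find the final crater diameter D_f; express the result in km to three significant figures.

D_f ≈ 318 km

In SI: d = 23400 m, v = 16300 m/s.
d^0.82 = 23400^0.82 = 3826
v^0.41 = 16300^0.41 = 53.33
g^-0.22 = 1.24^-0.22 = 0.9538
D_tc = 1.33 × 3826 × 53.33 × 0.9538 = 2.588 × 10^5 m
D_f = 1.23 × 2.588 × 10^5 = 3.183 × 10^5 m
     = 318.3 km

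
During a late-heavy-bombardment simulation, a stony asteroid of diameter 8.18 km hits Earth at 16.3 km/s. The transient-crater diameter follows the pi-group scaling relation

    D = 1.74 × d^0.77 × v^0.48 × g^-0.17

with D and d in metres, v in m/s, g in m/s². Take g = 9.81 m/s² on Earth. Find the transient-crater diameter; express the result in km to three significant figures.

D ≈ 128 km

In SI units: d = 8180 m, v = 16300 m/s.
d^0.77 = 8180^0.77 = 1030
v^0.48 = 16300^0.48 = 105.2
g^-0.17 = 9.81^-0.17 = 0.6783
D = 1.74 × 1030 × 105.2 × 0.6783 = 1.279 × 10^5 m
   = 127.9 km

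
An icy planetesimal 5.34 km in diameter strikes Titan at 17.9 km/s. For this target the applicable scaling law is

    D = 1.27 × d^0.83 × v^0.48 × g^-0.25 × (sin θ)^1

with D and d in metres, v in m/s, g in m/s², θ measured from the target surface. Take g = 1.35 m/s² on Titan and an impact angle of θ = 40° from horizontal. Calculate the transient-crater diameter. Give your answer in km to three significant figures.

In SI units: d = 5340 m, v = 17900 m/s.
d^0.83 = 5340^0.83 = 1241
v^0.48 = 17900^0.48 = 110.0
g^-0.25 = 1.35^-0.25 = 0.9277
(sin 40°)^1 = 0.6428^1 = 0.6428
D = 1.27 × 1241 × 110.0 × 0.9277 × 0.6428 = 1.034 × 10^5 m
   = 103.4 km

D ≈ 103 km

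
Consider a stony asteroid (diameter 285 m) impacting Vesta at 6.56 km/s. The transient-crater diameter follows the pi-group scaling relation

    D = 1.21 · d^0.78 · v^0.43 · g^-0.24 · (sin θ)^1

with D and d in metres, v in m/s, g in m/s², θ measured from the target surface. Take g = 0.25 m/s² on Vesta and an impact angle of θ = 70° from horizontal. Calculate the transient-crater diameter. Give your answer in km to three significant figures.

D ≈ 5.71 km

In SI units: v = 6560 m/s.
d^0.78 = 285^0.78 = 82.18
v^0.43 = 6560^0.43 = 43.78
g^-0.24 = 0.25^-0.24 = 1.395
(sin 70°)^1 = 0.9397^1 = 0.9397
D = 1.21 × 82.18 × 43.78 × 1.395 × 0.9397 = 5707 m
   = 5.707 km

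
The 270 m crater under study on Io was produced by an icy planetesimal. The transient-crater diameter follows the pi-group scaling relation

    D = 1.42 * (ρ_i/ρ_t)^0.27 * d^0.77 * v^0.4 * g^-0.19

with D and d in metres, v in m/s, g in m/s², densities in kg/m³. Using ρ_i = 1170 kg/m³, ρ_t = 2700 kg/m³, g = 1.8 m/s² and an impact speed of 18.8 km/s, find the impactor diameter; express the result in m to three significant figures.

Rearranging for d: d = [D / (1.42 · (1170/2700)^0.27 · 18800^0.4 · 1.8^-0.19)]^(1/0.77).
(1170/2700)^0.27 = 0.7979
18800^0.4 = 51.25
1.8^-0.19 = 0.8943
Denominator = 1.42 × 0.7979 × 51.25 × 0.8943 = 51.93
D / 51.93 = 270 / 51.93 = 5.199
d = 5.199^(1/0.77) = 5.199^1.2987 = 8.507 m

d ≈ 8.51 m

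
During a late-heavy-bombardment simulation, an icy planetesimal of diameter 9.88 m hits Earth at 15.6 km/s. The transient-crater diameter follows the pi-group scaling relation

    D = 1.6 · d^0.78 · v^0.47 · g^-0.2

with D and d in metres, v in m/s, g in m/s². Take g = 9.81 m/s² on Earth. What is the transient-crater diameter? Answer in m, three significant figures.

D ≈ 566 m

In SI units: v = 15600 m/s.
d^0.78 = 9.88^0.78 = 5.969
v^0.47 = 15600^0.47 = 93.49
g^-0.2 = 9.81^-0.2 = 0.6334
D = 1.6 × 5.969 × 93.49 × 0.6334 = 565.5 m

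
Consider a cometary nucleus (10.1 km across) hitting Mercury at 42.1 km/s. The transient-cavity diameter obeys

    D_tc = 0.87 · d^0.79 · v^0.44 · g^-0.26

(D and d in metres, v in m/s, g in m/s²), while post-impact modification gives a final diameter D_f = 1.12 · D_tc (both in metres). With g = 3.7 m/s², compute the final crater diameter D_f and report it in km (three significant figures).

In SI: d = 10100 m, v = 42100 m/s.
d^0.79 = 10100^0.79 = 1457
v^0.44 = 42100^0.44 = 108.3
g^-0.26 = 3.7^-0.26 = 0.7117
D_tc = 0.87 × 1457 × 108.3 × 0.7117 = 97700 m
D_f = 1.12 × 97700 = 1.094 × 10^5 m
     = 109.4 km

D_f ≈ 109 km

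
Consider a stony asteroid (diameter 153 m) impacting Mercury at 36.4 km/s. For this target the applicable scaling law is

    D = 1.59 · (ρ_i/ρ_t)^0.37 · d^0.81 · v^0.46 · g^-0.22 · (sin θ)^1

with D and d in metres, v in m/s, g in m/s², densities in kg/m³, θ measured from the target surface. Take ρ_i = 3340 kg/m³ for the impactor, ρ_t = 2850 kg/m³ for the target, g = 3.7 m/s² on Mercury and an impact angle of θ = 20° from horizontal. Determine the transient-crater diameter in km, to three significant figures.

D ≈ 3.19 km

In SI units: v = 36400 m/s.
(ρ_i/ρ_t)^0.37 = (3340/2850)^0.37 = 1.060
d^0.81 = 153^0.81 = 58.83
v^0.46 = 36400^0.46 = 125.3
g^-0.22 = 3.7^-0.22 = 0.7499
(sin 20°)^1 = 0.3420^1 = 0.3420
D = 1.59 × 1.060 × 58.83 × 125.3 × 0.7499 × 0.3420 = 3186 m
   = 3.186 km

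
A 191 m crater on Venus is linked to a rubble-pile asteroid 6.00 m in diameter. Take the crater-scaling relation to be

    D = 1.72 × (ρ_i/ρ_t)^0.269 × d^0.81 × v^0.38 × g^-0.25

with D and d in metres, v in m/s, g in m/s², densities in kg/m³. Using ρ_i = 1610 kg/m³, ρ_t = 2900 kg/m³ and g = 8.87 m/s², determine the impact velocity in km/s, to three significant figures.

Rearranging for v: v = [D / (1.72 · (1610/2900)^0.269 · 6^0.81 · 8.87^-0.25)]^(1/0.38).
(1610/2900)^0.269 = 0.8536
6^0.81 = 4.269
8.87^-0.25 = 0.5795
Denominator = 1.72 × 0.8536 × 4.269 × 0.5795 = 3.632
D / 3.632 = 191 / 3.632 = 52.59
v = 52.59^(1/0.38) = 52.59^2.6316 = 33785 m/s

v ≈ 33.8 km/s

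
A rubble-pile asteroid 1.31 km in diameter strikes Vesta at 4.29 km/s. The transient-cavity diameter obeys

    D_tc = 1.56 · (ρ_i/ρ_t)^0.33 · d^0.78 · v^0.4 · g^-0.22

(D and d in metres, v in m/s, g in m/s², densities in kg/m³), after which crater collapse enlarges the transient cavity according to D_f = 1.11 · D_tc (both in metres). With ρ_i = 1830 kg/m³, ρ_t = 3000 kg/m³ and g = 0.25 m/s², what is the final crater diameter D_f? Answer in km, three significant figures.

In SI: d = 1310 m, v = 4290 m/s.
(ρ_i/ρ_t)^0.33 = (1830/3000)^0.33 = 0.8495
d^0.78 = 1310^0.78 = 270.1
v^0.4 = 4290^0.4 = 28.38
g^-0.22 = 0.25^-0.22 = 1.357
D_tc = 1.56 × 0.8495 × 270.1 × 28.38 × 1.357 = 13780 m
D_f = 1.11 × 13780 = 15296 m
     = 15.30 km

D_f ≈ 15.3 km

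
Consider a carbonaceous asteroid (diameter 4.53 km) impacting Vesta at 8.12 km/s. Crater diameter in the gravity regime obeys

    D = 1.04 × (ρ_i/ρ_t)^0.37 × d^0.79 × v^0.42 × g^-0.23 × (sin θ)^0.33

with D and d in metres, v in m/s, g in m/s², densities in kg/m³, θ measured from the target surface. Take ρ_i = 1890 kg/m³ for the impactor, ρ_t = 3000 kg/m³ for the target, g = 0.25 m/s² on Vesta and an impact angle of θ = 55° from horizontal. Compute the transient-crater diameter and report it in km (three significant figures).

D ≈ 38.3 km

In SI units: d = 4530 m, v = 8120 m/s.
(ρ_i/ρ_t)^0.37 = (1890/3000)^0.37 = 0.8429
d^0.79 = 4530^0.79 = 773.2
v^0.42 = 8120^0.42 = 43.85
g^-0.23 = 0.25^-0.23 = 1.376
(sin 55°)^0.33 = 0.8192^0.33 = 0.9363
D = 1.04 × 0.8429 × 773.2 × 43.85 × 1.376 × 0.9363 = 38292 m
   = 38.29 km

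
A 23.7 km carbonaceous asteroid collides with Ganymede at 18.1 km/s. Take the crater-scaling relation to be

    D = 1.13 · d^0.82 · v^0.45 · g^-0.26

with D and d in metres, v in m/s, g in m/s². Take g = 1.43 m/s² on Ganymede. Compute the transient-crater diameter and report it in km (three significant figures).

In SI units: d = 23700 m, v = 18100 m/s.
d^0.82 = 23700^0.82 = 3866
v^0.45 = 18100^0.45 = 82.41
g^-0.26 = 1.43^-0.26 = 0.9112
D = 1.13 × 3866 × 82.41 × 0.9112 = 3.280 × 10^5 m
   = 328.0 km

D ≈ 328 km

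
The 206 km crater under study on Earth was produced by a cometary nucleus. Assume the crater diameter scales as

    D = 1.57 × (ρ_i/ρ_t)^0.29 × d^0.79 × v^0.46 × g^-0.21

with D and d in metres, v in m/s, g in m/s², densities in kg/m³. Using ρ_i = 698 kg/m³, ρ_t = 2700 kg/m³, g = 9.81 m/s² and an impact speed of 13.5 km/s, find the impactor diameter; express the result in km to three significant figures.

Rearranging for d: d = [D / (1.57 · (698/2700)^0.29 · 13500^0.46 · 9.81^-0.21)]^(1/0.79).
D = 206000 m.
(698/2700)^0.29 = 0.6755
13500^0.46 = 79.42
9.81^-0.21 = 0.6191
Denominator = 1.57 × 0.6755 × 79.42 × 0.6191 = 52.15
D / 52.15 = 206000 / 52.15 = 3950
d = 3950^(1/0.79) = 3950^1.2658 = 35692 m

d ≈ 35.7 km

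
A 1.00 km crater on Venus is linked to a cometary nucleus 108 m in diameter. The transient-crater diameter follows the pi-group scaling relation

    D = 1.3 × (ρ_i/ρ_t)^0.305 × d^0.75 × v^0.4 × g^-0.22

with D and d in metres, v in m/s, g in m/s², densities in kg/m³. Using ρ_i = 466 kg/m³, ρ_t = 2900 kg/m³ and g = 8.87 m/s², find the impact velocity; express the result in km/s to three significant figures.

v ≈ 33.8 km/s

Rearranging for v: v = [D / (1.3 · (466/2900)^0.305 · 108^0.75 · 8.87^-0.22)]^(1/0.4).
D = 1000 m.
(466/2900)^0.305 = 0.5726
108^0.75 = 33.50
8.87^-0.22 = 0.6187
Denominator = 1.3 × 0.5726 × 33.50 × 0.6187 = 15.43
D / 15.43 = 1000 / 15.43 = 64.81
v = 64.81^(1/0.4) = 64.81^2.5 = 33815 m/s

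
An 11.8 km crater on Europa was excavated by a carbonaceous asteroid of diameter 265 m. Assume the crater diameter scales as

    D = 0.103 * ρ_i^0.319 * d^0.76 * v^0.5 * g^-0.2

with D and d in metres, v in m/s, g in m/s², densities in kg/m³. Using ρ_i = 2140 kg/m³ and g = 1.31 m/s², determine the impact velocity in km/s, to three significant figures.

Rearranging for v: v = [D / (0.103 · 2140^0.319 · 265^0.76 · 1.31^-0.2)]^(1/0.5).
D = 11800 m.
2140^0.319 = 11.55
265^0.76 = 69.45
1.31^-0.2 = 0.9474
Denominator = 0.103 × 11.55 × 69.45 × 0.9474 = 78.28
D / 78.28 = 11800 / 78.28 = 150.7
v = 150.7^(1/0.5) = 150.7^2 = 22710 m/s

v ≈ 22.7 km/s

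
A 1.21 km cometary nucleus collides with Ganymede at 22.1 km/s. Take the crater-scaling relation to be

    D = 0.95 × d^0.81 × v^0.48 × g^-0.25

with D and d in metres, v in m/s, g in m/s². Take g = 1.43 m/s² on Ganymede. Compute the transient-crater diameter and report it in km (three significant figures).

In SI units: d = 1210 m, v = 22100 m/s.
d^0.81 = 1210^0.81 = 314.1
v^0.48 = 22100^0.48 = 121.7
g^-0.25 = 1.43^-0.25 = 0.9145
D = 0.95 × 314.1 × 121.7 × 0.9145 = 33210 m
   = 33.21 km

D ≈ 33.2 km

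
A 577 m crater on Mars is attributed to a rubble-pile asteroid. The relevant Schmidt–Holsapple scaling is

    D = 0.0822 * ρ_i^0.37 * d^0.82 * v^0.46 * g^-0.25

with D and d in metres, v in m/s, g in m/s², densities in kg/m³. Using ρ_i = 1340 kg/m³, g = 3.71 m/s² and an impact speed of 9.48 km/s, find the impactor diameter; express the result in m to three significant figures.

d ≈ 16.7 m

Rearranging for d: d = [D / (0.0822 · 1340^0.37 · 9480^0.46 · 3.71^-0.25)]^(1/0.82).
1340^0.37 = 14.36
9480^0.46 = 67.50
3.71^-0.25 = 0.7205
Denominator = 0.0822 × 14.36 × 67.50 × 0.7205 = 57.41
D / 57.41 = 577 / 57.41 = 10.05
d = 10.05^(1/0.82) = 10.05^1.2195 = 16.68 m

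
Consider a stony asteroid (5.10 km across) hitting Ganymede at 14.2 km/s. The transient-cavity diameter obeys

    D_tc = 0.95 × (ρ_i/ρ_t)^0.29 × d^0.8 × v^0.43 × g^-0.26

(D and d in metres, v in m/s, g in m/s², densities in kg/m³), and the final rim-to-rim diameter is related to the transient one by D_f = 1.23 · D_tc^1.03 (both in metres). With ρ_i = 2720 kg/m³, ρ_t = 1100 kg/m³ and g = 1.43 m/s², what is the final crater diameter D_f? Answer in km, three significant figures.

D_f ≈ 109 km

In SI: d = 5100 m, v = 14200 m/s.
(ρ_i/ρ_t)^0.29 = (2720/1100)^0.29 = 1.300
d^0.8 = 5100^0.8 = 924.8
v^0.43 = 14200^0.43 = 61.02
g^-0.26 = 1.43^-0.26 = 0.9112
D_tc = 0.95 × 1.300 × 924.8 × 61.02 × 0.9112 = 63500 m
D_f = 1.23 × (63500)^1.03 = 1.088 × 10^5 m
     = 108.8 km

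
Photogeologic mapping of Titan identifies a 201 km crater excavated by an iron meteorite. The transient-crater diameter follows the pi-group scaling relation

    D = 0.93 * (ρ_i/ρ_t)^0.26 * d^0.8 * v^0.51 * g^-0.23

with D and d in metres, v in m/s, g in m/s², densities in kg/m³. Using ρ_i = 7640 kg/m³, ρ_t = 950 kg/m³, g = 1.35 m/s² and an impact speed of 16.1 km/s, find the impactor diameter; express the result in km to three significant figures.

Rearranging for d: d = [D / (0.93 · (7640/950)^0.26 · 16100^0.51 · 1.35^-0.23)]^(1/0.8).
D = 201000 m.
(7640/950)^0.26 = 1.719
16100^0.51 = 139.8
1.35^-0.23 = 0.9333
Denominator = 0.93 × 1.719 × 139.8 × 0.9333 = 208.6
D / 208.6 = 201000 / 208.6 = 963.6
d = 963.6^(1/0.8) = 963.6^1.25 = 5369 m

d ≈ 5.37 km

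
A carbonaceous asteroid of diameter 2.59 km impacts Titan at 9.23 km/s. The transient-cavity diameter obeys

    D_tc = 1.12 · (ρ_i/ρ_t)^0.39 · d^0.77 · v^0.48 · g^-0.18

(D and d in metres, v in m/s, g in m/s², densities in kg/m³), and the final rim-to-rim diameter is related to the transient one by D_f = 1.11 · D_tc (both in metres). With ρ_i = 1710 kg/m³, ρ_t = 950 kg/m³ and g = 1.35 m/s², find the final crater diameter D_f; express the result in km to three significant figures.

D_f ≈ 50.4 km

In SI: d = 2590 m, v = 9230 m/s.
(ρ_i/ρ_t)^0.39 = (1710/950)^0.39 = 1.258
d^0.77 = 2590^0.77 = 424.9
v^0.48 = 9230^0.48 = 80.04
g^-0.18 = 1.35^-0.18 = 0.9474
D_tc = 1.12 × 1.258 × 424.9 × 80.04 × 0.9474 = 45400 m
D_f = 1.11 × 45400 = 50394 m
     = 50.39 km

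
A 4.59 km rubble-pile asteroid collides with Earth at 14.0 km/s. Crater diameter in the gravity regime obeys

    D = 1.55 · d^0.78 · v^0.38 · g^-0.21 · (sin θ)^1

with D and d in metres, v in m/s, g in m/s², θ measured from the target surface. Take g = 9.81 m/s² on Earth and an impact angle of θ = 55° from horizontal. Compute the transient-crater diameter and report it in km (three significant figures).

In SI units: d = 4590 m, v = 14000 m/s.
d^0.78 = 4590^0.78 = 718.1
v^0.38 = 14000^0.38 = 37.63
g^-0.21 = 9.81^-0.21 = 0.6191
(sin 55°)^1 = 0.8192^1 = 0.8192
D = 1.55 × 718.1 × 37.63 × 0.6191 × 0.8192 = 21242 m
   = 21.24 km

D ≈ 21.2 km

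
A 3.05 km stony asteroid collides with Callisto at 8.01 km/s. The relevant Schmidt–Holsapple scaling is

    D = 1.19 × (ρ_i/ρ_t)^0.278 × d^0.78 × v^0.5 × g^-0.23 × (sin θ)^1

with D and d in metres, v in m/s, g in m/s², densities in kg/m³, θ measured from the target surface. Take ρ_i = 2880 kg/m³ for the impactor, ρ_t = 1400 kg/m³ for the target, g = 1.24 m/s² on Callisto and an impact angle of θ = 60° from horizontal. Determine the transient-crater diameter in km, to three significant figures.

D ≈ 56.0 km

In SI units: d = 3050 m, v = 8010 m/s.
(ρ_i/ρ_t)^0.278 = (2880/1400)^0.278 = 1.222
d^0.78 = 3050^0.78 = 522.1
v^0.5 = 8010^0.5 = 89.50
g^-0.23 = 1.24^-0.23 = 0.9517
(sin 60°)^1 = 0.8660^1 = 0.8660
D = 1.19 × 1.222 × 522.1 × 89.50 × 0.9517 × 0.8660 = 56003 m
   = 56.00 km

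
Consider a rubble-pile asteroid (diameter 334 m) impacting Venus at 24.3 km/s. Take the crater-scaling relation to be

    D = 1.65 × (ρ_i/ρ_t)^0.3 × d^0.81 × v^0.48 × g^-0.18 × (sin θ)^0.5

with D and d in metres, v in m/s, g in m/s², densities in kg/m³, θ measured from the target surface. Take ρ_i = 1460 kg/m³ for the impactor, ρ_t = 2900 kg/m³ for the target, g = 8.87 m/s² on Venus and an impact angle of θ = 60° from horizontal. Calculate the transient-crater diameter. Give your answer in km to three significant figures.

In SI units: v = 24300 m/s.
(ρ_i/ρ_t)^0.3 = (1460/2900)^0.3 = 0.8139
d^0.81 = 334^0.81 = 110.7
v^0.48 = 24300^0.48 = 127.4
g^-0.18 = 8.87^-0.18 = 0.6751
(sin 60°)^0.5 = 0.8660^0.5 = 0.9306
D = 1.65 × 0.8139 × 110.7 × 127.4 × 0.6751 × 0.9306 = 11899 m
   = 11.90 km

D ≈ 11.9 km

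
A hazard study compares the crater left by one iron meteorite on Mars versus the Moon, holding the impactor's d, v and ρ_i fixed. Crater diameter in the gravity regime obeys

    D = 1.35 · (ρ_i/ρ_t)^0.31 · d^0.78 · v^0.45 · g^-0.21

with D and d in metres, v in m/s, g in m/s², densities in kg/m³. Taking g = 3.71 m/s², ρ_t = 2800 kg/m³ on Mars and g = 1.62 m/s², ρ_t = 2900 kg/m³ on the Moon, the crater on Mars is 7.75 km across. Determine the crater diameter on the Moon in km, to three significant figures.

D ≈ 9.12 km

The impactor-only factors (d, v, ρ_i) cancel in the ratio, leaving D_Moon/D_Mars = (g_Moon/g_Mars)^-0.21 · (ρ_t,Mars/ρ_t,Moon)^0.31.
(1.62/3.71)^-0.21 = 0.4367^-0.21 = 1.190
(2800/2900)^0.31 = 0.9655^0.31 = 0.9892
Ratio = 1.190 × 0.9892 = 1.177
D_Moon = 1.177 × 7.75 km = 9.12 km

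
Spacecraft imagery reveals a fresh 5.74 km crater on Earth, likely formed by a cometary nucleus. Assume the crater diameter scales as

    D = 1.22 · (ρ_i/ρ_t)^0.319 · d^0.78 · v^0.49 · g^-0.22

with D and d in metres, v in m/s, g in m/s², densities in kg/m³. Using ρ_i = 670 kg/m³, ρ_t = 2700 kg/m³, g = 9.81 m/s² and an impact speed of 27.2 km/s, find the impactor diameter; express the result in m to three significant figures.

d ≈ 282 m

Rearranging for d: d = [D / (1.22 · (670/2700)^0.319 · 27200^0.49 · 9.81^-0.22)]^(1/0.78).
D = 5740 m.
(670/2700)^0.319 = 0.6411
27200^0.49 = 148.9
9.81^-0.22 = 0.6051
Denominator = 1.22 × 0.6411 × 148.9 × 0.6051 = 70.47
D / 70.47 = 5740 / 70.47 = 81.45
d = 81.45^(1/0.78) = 81.45^1.2821 = 281.8 m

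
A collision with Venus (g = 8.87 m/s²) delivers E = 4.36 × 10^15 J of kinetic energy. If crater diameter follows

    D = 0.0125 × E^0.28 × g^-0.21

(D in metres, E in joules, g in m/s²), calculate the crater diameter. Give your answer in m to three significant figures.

E^0.28 = (4.36 × 10^15)^0.28 = 2.394 × 10^4
g^-0.21 = 8.87^-0.21 = 0.6323
D = 0.0125 × 2.394 × 10^4 × 0.6323 = 189.2 m

D ≈ 189 m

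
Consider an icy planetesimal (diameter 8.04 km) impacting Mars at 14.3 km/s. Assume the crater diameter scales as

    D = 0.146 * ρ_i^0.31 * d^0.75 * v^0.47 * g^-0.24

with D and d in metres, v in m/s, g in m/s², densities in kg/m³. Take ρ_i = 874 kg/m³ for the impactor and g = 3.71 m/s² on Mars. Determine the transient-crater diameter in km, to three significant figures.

In SI units: d = 8040 m, v = 14300 m/s.
ρ_i^0.31 = 874^0.31 = 8.163
d^0.75 = 8040^0.75 = 849.1
v^0.47 = 14300^0.47 = 89.74
g^-0.24 = 3.71^-0.24 = 0.7300
D = 0.146 × 8.163 × 849.1 × 89.74 × 0.7300 = 66293 m
   = 66.29 km

D ≈ 66.3 km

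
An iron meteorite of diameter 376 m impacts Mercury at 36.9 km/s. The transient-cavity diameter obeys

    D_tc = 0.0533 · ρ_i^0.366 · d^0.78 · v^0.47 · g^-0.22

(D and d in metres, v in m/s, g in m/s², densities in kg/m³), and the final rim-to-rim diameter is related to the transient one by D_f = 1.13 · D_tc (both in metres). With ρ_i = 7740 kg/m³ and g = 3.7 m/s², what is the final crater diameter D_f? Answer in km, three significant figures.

v = 36900 m/s.
ρ_i^0.366 = 7740^0.366 = 26.50
d^0.78 = 376^0.78 = 102.0
v^0.47 = 36900^0.47 = 140.1
g^-0.22 = 3.7^-0.22 = 0.7499
D_tc = 0.0533 × 26.50 × 102.0 × 140.1 × 0.7499 = 15140 m
D_f = 1.13 × 15140 = 17108 m
     = 17.11 km

D_f ≈ 17.1 km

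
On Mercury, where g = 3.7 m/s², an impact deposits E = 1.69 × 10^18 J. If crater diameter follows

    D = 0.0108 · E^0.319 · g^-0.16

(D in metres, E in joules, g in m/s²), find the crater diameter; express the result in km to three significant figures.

E^0.319 = (1.69 × 10^18)^0.319 = 6.527 × 10^5
g^-0.16 = 3.7^-0.16 = 0.8111
D = 0.0108 × 6.527 × 10^5 × 0.8111 = 5718 m
   = 5.718 km

D ≈ 5.72 km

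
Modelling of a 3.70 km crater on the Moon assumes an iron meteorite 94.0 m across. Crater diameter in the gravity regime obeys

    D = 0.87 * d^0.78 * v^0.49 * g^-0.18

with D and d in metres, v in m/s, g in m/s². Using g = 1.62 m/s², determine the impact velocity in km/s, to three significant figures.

Rearranging for v: v = [D / (0.87 · 94^0.78 · 1.62^-0.18)]^(1/0.49).
D = 3700 m.
94^0.78 = 34.60
1.62^-0.18 = 0.9168
Denominator = 0.87 × 34.60 × 0.9168 = 27.60
D / 27.60 = 3700 / 27.60 = 134.1
v = 134.1^(1/0.49) = 134.1^2.0408 = 21961 m/s

v ≈ 22.0 km/s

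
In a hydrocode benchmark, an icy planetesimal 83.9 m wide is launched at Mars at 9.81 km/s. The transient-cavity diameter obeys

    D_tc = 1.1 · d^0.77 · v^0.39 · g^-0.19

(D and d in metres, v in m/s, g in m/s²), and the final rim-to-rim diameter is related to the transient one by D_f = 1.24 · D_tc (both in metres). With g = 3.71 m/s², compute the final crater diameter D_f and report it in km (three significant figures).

D_f ≈ 1.16 km

v = 9810 m/s.
d^0.77 = 83.9^0.77 = 30.29
v^0.39 = 9810^0.39 = 36.04
g^-0.19 = 3.71^-0.19 = 0.7795
D_tc = 1.1 × 30.29 × 36.04 × 0.7795 = 936.0 m
D_f = 1.24 × 936.0 = 1161 m
     = 1.161 km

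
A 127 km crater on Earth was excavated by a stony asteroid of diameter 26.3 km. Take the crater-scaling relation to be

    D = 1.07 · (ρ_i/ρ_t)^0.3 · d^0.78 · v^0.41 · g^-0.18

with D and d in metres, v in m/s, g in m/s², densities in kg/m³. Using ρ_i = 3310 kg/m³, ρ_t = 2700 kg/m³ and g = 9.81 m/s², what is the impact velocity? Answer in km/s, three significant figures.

Rearranging for v: v = [D / (1.07 · (3310/2700)^0.3 · 26300^0.78 · 9.81^-0.18)]^(1/0.41).
D = 127000 m.
(3310/2700)^0.3 = 1.063
26300^0.78 = 2803
9.81^-0.18 = 0.6630
Denominator = 1.07 × 1.063 × 2803 × 0.6630 = 2114
D / 2114 = 127000 / 2114 = 60.08
v = 60.08^(1/0.41) = 60.08^2.439 = 21793 m/s

v ≈ 21.8 km/s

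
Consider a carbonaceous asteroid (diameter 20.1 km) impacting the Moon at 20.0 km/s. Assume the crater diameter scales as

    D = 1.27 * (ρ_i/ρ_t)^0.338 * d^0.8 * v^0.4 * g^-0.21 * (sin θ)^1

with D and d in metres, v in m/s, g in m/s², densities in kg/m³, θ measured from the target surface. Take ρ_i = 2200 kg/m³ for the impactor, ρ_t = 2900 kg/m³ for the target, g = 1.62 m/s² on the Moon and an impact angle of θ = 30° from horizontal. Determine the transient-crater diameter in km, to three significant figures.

In SI units: d = 20100 m, v = 20000 m/s.
(ρ_i/ρ_t)^0.338 = (2200/2900)^0.338 = 0.9109
d^0.8 = 20100^0.8 = 2770
v^0.4 = 20000^0.4 = 52.53
g^-0.21 = 1.62^-0.21 = 0.9037
(sin 30°)^1 = 0.5000^1 = 0.5000
D = 1.27 × 0.9109 × 2770 × 52.53 × 0.9037 × 0.5000 = 76060 m
   = 76.06 km

D ≈ 76.1 km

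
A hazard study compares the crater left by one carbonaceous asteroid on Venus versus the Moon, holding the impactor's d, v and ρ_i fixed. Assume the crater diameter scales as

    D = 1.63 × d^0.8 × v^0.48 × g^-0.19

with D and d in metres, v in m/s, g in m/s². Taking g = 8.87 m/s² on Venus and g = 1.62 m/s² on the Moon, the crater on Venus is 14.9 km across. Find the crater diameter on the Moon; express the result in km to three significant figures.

All impactor-dependent factors cancel in the ratio, leaving D_Moon/D_Venus = (g_Moon/g_Venus)^-0.19.
(1.62/8.87)^-0.19 = 0.1826^-0.19 = 1.381
D_Moon = 1.381 × 14.9 km = 20.6 km

D ≈ 20.6 km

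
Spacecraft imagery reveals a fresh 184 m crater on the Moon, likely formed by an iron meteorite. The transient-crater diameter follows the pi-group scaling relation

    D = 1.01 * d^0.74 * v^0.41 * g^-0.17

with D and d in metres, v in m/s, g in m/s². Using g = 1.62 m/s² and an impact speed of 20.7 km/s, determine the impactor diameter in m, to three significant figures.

d ≈ 5.15 m

Rearranging for d: d = [D / (1.01 · 20700^0.41 · 1.62^-0.17)]^(1/0.74).
20700^0.41 = 58.82
1.62^-0.17 = 0.9213
Denominator = 1.01 × 58.82 × 0.9213 = 54.73
D / 54.73 = 184 / 54.73 = 3.362
d = 3.362^(1/0.74) = 3.362^1.3514 = 5.148 m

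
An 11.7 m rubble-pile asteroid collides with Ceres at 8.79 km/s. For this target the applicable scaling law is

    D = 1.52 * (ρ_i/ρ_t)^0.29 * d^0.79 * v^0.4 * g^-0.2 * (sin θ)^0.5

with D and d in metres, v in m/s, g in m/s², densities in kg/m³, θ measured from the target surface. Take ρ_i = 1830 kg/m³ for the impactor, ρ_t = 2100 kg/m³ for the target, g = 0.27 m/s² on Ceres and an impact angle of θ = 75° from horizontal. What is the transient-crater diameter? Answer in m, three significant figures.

D ≈ 492 m

In SI units: v = 8790 m/s.
(ρ_i/ρ_t)^0.29 = (1830/2100)^0.29 = 0.9609
d^0.79 = 11.7^0.79 = 6.980
v^0.4 = 8790^0.4 = 37.81
g^-0.2 = 0.27^-0.2 = 1.299
(sin 75°)^0.5 = 0.9659^0.5 = 0.9828
D = 1.52 × 0.9609 × 6.980 × 37.81 × 1.299 × 0.9828 = 492.1 m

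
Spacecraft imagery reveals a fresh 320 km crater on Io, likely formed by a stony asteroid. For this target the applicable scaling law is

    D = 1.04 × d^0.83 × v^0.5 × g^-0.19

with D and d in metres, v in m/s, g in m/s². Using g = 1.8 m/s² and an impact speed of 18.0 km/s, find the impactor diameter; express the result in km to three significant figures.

d ≈ 12.8 km

Rearranging for d: d = [D / (1.04 · 18000^0.5 · 1.8^-0.19)]^(1/0.83).
D = 320000 m.
18000^0.5 = 134.2
1.8^-0.19 = 0.8943
Denominator = 1.04 × 134.2 × 0.8943 = 124.8
D / 124.8 = 320000 / 124.8 = 2564
d = 2564^(1/0.83) = 2564^1.2048 = 12796 m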